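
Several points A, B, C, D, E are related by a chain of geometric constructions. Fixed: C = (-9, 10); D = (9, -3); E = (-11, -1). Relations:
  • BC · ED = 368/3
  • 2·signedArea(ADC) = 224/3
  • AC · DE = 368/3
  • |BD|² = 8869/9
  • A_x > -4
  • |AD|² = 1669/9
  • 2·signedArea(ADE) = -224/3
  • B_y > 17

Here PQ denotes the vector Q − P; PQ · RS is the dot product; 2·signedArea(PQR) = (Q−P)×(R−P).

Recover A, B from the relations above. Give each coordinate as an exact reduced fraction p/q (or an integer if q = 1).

A = (-11/3, 2)
B = (-43/3, 18)

1. A_x = -11/3  [2·signedArea(ADE) = -224/3 ∩ AC · DE = 368/3]
2. A_y = 2  [2·signedArea(ADE) = -224/3 ∩ AC · DE = 368/3]
   → A = (-11/3, 2)
3. B_x = -43/3  [line -20·x + 2·y + -968/3 = 0 ∩ |BD|² = 8869/9]
4. B_y = 18  [line -20·x + 2·y + -968/3 = 0 ∩ |BD|² = 8869/9]
   → B = (-43/3, 18)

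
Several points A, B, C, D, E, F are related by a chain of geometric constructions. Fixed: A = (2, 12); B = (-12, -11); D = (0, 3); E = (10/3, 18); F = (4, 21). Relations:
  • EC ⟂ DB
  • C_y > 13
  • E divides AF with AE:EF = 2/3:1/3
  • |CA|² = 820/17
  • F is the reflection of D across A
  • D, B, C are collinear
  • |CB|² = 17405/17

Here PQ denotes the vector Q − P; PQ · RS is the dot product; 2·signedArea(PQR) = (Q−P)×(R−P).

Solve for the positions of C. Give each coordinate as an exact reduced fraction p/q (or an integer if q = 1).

1. C_x = 150/17  [D, B, C are collinear ∩ EC ⟂ DB]
2. C_y = 226/17  [D, B, C are collinear ∩ EC ⟂ DB]
   → C = (150/17, 226/17)

C = (150/17, 226/17)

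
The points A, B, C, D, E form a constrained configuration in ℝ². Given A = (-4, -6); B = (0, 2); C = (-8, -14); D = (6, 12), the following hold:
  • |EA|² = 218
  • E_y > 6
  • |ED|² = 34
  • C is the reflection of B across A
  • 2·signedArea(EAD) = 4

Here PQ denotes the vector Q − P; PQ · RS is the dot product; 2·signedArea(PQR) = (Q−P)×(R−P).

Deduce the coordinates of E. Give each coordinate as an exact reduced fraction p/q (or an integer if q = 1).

1. E_x = 3  [line -18·x + 10·y + -16 = 0 ∩ |EA|² = 218]
2. E_y = 7  [line -18·x + 10·y + -16 = 0 ∩ |EA|² = 218]
   → E = (3, 7)

E = (3, 7)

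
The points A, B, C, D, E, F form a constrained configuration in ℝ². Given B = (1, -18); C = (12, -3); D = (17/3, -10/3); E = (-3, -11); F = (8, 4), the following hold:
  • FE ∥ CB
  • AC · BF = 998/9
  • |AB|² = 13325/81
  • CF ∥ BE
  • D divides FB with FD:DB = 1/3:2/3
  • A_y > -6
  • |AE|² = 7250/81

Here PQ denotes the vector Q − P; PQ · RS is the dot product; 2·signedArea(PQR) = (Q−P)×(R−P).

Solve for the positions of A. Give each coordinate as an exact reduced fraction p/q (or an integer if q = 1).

1. A_x = 44/9  [line -7·x + -22·y + -836/9 = 0 ∩ |AB|² = 13325/81]
2. A_y = -52/9  [line -7·x + -22·y + -836/9 = 0 ∩ |AB|² = 13325/81]
   → A = (44/9, -52/9)

A = (44/9, -52/9)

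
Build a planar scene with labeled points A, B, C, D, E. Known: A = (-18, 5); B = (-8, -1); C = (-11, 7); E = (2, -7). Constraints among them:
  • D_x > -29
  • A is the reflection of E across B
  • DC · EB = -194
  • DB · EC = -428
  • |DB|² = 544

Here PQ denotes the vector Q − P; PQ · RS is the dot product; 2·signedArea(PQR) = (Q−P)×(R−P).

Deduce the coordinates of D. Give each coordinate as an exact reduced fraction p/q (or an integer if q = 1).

D = (-28, 11)

1. D_x = -28  [DC · EB = -194 ∩ DB · EC = -428]
2. D_y = 11  [DC · EB = -194 ∩ DB · EC = -428]
   → D = (-28, 11)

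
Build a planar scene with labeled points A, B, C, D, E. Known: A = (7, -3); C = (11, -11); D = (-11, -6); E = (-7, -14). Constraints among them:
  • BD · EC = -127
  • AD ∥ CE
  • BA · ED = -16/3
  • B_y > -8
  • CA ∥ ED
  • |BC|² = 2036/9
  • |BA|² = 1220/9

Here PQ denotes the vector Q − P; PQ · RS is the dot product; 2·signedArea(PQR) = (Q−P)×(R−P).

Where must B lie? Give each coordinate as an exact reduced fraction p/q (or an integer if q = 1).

B = (-11/3, -23/3)

1. B_x = -11/3  [BD · EC = -127 ∩ BA · ED = -16/3]
2. B_y = -23/3  [BD · EC = -127 ∩ BA · ED = -16/3]
   → B = (-11/3, -23/3)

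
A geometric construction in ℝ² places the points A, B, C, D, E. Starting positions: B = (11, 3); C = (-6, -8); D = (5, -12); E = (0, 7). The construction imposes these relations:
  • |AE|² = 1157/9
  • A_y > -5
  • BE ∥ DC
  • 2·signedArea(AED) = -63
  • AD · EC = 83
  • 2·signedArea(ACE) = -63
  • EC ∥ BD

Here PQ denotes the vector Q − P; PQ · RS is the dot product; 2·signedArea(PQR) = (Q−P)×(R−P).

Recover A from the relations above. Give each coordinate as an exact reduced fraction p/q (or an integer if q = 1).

A = (-1/3, -13/3)

1. A_x = -1/3  [2·signedArea(AED) = -63 ∩ AD · EC = 83]
2. A_y = -13/3  [2·signedArea(AED) = -63 ∩ AD · EC = 83]
   → A = (-1/3, -13/3)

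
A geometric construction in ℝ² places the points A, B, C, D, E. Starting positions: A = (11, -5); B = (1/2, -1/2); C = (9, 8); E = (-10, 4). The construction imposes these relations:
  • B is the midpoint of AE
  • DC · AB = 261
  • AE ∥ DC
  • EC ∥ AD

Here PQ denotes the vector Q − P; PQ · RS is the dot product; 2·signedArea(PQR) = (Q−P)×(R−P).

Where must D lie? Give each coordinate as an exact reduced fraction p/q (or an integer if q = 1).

1. D_x = 30  [AE ∥ DC ∩ EC ∥ AD]
2. D_y = -1  [AE ∥ DC ∩ EC ∥ AD]
   → D = (30, -1)

D = (30, -1)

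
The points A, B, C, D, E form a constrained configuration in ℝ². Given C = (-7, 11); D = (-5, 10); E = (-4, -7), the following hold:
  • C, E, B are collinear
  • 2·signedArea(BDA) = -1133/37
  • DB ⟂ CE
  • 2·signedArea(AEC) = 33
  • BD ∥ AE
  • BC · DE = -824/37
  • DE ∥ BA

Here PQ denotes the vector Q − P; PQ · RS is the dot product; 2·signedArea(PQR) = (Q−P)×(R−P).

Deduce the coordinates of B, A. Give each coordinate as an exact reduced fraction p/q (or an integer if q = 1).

1. B_x = -251/37  [C, E, B are collinear ∩ DB ⟂ CE]
2. B_y = 359/37  [C, E, B are collinear ∩ DB ⟂ CE]
   → B = (-251/37, 359/37)
3. A_x = -214/37  [BD ∥ AE ∩ DE ∥ BA]
4. A_y = -270/37  [BD ∥ AE ∩ DE ∥ BA]
   → A = (-214/37, -270/37)

A = (-214/37, -270/37)
B = (-251/37, 359/37)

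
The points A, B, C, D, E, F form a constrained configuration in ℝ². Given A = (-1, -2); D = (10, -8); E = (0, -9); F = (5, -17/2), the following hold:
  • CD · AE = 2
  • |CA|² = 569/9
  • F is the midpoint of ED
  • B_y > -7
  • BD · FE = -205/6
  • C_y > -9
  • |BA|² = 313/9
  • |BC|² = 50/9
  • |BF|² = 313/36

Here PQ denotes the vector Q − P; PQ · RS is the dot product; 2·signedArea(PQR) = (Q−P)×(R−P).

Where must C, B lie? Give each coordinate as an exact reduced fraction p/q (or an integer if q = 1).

B = (3, -19/3)
C = (10/3, -26/3)

1. C_x = 10/3  [line -1·x + 7·y + 64 = 0 ∩ |CA|² = 569/9]
2. C_y = -26/3  [line -1·x + 7·y + 64 = 0 ∩ |CA|² = 569/9]
   → C = (10/3, -26/3)
3. B_x = 3  [line 5·x + 1/2·y + -71/6 = 0 ∩ |BC|² = 50/9]
4. B_y = -19/3  [line 5·x + 1/2·y + -71/6 = 0 ∩ |BC|² = 50/9]
   → B = (3, -19/3)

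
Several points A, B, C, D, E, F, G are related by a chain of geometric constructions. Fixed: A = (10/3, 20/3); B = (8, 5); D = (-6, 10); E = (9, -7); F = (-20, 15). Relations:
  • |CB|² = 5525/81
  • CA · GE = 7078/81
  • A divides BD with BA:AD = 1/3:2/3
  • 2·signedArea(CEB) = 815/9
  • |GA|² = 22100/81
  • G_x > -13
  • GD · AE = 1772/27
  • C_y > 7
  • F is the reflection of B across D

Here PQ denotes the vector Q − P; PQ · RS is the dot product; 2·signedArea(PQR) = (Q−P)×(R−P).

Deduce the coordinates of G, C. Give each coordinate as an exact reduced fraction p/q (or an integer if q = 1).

1. C_x = 2/9  [line -12·x + -1·y + 94/9 = 0 ∩ |CB|² = 5525/81]
2. C_y = 70/9  [line -12·x + -1·y + 94/9 = 0 ∩ |CB|² = 5525/81]
   → C = (2/9, 70/9)
3. G_x = -110/9  [GD · AE = 1772/27 ∩ CA · GE = 7078/81]
4. G_y = 110/9  [GD · AE = 1772/27 ∩ CA · GE = 7078/81]
   → G = (-110/9, 110/9)

C = (2/9, 70/9)
G = (-110/9, 110/9)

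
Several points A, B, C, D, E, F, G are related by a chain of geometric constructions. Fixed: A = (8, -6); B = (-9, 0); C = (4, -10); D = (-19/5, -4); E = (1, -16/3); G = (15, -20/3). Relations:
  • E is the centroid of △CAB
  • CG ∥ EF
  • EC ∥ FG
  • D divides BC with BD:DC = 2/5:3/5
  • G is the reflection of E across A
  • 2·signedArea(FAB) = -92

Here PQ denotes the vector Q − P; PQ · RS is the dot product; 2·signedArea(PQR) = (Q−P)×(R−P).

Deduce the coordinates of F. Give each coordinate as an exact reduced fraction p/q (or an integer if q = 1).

F = (12, -2)

1. F_x = 12  [EC ∥ FG ∩ CG ∥ EF]
2. F_y = -2  [EC ∥ FG ∩ CG ∥ EF]
   → F = (12, -2)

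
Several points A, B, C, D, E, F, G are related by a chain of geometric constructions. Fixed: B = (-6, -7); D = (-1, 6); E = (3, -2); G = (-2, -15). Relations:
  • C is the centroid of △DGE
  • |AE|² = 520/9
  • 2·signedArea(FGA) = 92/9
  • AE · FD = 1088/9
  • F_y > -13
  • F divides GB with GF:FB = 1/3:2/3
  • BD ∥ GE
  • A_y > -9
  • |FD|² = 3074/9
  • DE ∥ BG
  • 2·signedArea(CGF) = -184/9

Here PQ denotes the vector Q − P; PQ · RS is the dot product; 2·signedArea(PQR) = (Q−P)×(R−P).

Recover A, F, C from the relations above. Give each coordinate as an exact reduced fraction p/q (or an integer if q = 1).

A = (-5/3, -8)
C = (0, -11/3)
F = (-10/3, -37/3)

1. F_x = -10/3  [F divides GB with GF:FB = 1/3:2/3]
2. F_y = -37/3  [F divides GB with GF:FB = 1/3:2/3]
   → F = (-10/3, -37/3)
3. C_x = 0  [C is the centroid of △DGE]
4. C_y = -11/3  [C is the centroid of △DGE]
   → C = (0, -11/3)
5. A_x = -5/3  [AE · FD = 1088/9 ∩ 2·signedArea(FGA) = 92/9]
6. A_y = -8  [AE · FD = 1088/9 ∩ 2·signedArea(FGA) = 92/9]
   → A = (-5/3, -8)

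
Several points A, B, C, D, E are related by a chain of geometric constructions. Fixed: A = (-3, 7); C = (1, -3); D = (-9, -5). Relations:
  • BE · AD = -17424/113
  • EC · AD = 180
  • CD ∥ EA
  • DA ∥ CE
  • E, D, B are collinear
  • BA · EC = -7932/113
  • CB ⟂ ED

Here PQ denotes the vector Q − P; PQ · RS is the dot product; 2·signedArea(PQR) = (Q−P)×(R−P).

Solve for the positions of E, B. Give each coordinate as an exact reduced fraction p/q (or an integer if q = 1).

B = (-265/113, 93/113)
E = (7, 9)

1. E_x = 7  [CD ∥ EA ∩ DA ∥ CE]
2. E_y = 9  [CD ∥ EA ∩ DA ∥ CE]
   → E = (7, 9)
3. B_x = -265/113  [E, D, B are collinear ∩ CB ⟂ ED]
4. B_y = 93/113  [E, D, B are collinear ∩ CB ⟂ ED]
   → B = (-265/113, 93/113)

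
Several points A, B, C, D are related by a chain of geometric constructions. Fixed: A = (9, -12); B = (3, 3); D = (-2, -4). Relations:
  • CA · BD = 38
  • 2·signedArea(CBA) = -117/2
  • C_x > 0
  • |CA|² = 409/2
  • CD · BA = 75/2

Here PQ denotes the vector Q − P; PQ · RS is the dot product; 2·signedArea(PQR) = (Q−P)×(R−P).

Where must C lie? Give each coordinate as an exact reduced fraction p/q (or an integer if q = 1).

C = (1/2, -1/2)

1. C_x = 1/2  [2·signedArea(CBA) = -117/2 ∩ CA · BD = 38]
2. C_y = -1/2  [2·signedArea(CBA) = -117/2 ∩ CA · BD = 38]
   → C = (1/2, -1/2)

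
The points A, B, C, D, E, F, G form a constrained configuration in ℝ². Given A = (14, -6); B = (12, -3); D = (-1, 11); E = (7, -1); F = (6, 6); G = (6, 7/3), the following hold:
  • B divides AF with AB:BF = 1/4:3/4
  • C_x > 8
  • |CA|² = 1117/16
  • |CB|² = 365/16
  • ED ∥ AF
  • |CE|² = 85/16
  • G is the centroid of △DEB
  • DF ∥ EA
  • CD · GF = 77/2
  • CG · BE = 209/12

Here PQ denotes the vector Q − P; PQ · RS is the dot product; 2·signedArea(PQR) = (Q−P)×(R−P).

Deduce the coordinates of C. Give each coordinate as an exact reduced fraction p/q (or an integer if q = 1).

1. C_x = 35/4  [CG · BE = 209/12 ∩ CD · GF = 77/2]
2. C_y = 1/2  [CG · BE = 209/12 ∩ CD · GF = 77/2]
   → C = (35/4, 1/2)

C = (35/4, 1/2)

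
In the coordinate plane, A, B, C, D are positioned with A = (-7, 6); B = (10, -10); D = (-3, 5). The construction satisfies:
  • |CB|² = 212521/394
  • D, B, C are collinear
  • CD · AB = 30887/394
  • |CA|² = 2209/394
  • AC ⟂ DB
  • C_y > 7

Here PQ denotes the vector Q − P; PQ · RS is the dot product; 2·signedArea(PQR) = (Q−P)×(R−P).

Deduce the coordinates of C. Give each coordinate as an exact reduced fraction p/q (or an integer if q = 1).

1. C_x = -2053/394  [D, B, C are collinear ∩ AC ⟂ DB]
2. C_y = 2975/394  [D, B, C are collinear ∩ AC ⟂ DB]
   → C = (-2053/394, 2975/394)

C = (-2053/394, 2975/394)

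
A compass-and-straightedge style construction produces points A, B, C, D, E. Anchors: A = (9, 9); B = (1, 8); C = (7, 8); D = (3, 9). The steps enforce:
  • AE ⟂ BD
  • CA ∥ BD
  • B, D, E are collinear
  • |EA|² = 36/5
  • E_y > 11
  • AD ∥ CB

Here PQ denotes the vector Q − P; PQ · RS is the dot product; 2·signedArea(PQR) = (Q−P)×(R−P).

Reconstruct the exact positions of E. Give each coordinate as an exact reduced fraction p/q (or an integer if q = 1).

E = (39/5, 57/5)

1. E_x = 39/5  [B, D, E are collinear ∩ AE ⟂ BD]
2. E_y = 57/5  [B, D, E are collinear ∩ AE ⟂ BD]
   → E = (39/5, 57/5)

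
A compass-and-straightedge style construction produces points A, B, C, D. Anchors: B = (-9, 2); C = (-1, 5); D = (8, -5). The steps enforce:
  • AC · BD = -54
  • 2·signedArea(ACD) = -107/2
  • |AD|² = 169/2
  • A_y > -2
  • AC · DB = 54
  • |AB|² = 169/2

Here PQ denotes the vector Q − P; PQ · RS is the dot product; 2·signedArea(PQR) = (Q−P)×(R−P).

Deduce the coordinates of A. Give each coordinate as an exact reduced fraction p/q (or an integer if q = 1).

1. A_x = -1/2  [AC · DB = 54 ∩ 2·signedArea(ACD) = -107/2]
2. A_y = -3/2  [AC · DB = 54 ∩ 2·signedArea(ACD) = -107/2]
   → A = (-1/2, -3/2)

A = (-1/2, -3/2)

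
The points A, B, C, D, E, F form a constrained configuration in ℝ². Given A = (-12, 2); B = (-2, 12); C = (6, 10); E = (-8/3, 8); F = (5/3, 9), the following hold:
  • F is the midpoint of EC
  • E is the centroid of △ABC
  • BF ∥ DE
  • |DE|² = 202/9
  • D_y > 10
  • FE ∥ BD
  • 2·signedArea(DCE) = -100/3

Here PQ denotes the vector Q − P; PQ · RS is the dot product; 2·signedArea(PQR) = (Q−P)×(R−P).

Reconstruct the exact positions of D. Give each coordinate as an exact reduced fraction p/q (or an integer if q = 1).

D = (-19/3, 11)

1. D_x = -19/3  [BF ∥ DE ∩ FE ∥ BD]
2. D_y = 11  [BF ∥ DE ∩ FE ∥ BD]
   → D = (-19/3, 11)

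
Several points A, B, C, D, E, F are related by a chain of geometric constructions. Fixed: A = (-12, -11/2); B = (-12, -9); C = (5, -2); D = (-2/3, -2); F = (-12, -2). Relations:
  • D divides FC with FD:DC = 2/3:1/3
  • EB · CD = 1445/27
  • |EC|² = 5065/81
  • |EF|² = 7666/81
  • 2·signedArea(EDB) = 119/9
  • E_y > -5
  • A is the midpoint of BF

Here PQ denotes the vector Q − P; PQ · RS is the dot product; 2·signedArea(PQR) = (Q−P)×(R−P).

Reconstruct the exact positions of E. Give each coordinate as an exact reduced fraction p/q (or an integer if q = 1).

1. E_x = -23/9  [EB · CD = 1445/27 ∩ 2·signedArea(EDB) = 119/9]
2. E_y = -13/3  [EB · CD = 1445/27 ∩ 2·signedArea(EDB) = 119/9]
   → E = (-23/9, -13/3)

E = (-23/9, -13/3)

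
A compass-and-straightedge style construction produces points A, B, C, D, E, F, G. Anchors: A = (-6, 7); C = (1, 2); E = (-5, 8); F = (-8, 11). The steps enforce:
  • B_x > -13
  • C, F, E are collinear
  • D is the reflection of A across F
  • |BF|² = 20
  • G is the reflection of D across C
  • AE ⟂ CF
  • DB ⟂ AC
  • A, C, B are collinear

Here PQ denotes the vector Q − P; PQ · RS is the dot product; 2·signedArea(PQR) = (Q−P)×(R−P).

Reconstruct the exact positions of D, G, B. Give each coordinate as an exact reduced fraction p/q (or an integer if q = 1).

B = (-460/37, 429/37)
D = (-10, 15)
G = (12, -11)

1. D_x = -10  [D is the reflection of A across F]
2. D_y = 15  [D is the reflection of A across F]
   → D = (-10, 15)
3. G_x = 12  [G is the reflection of D across C]
4. G_y = -11  [G is the reflection of D across C]
   → G = (12, -11)
5. B_x = -460/37  [A, C, B are collinear ∩ DB ⟂ AC]
6. B_y = 429/37  [A, C, B are collinear ∩ DB ⟂ AC]
   → B = (-460/37, 429/37)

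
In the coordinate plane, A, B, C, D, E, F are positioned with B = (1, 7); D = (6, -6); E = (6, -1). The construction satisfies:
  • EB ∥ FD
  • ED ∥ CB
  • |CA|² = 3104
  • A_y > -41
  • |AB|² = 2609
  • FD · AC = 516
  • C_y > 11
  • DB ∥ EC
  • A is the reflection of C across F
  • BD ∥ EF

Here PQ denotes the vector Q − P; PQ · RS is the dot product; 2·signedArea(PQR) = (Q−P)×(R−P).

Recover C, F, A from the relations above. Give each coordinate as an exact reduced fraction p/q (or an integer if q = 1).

1. C_x = 1  [ED ∥ CB ∩ DB ∥ EC]
2. C_y = 12  [ED ∥ CB ∩ DB ∥ EC]
   → C = (1, 12)
3. F_x = 11  [EB ∥ FD ∩ BD ∥ EF]
4. F_y = -14  [EB ∥ FD ∩ BD ∥ EF]
   → F = (11, -14)
5. A_x = 21  [A is the reflection of C across F]
6. A_y = -40  [A is the reflection of C across F]
   → A = (21, -40)

A = (21, -40)
C = (1, 12)
F = (11, -14)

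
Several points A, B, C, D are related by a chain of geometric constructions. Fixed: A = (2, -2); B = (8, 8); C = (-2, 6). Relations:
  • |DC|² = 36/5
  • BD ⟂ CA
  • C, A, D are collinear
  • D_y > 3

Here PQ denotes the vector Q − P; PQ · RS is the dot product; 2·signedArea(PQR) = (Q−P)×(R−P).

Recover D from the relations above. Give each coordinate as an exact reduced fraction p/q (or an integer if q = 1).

1. D_x = -4/5  [C, A, D are collinear ∩ BD ⟂ CA]
2. D_y = 18/5  [C, A, D are collinear ∩ BD ⟂ CA]
   → D = (-4/5, 18/5)

D = (-4/5, 18/5)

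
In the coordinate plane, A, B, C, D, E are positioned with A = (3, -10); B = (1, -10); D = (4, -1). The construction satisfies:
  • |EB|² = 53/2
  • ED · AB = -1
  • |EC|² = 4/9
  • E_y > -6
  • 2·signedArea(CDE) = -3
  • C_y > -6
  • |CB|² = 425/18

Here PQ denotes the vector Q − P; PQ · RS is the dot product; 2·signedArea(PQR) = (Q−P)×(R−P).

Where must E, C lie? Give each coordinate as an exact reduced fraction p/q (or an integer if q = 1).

C = (17/6, -11/2)
E = (7/2, -11/2)

1. E_x = 7/2  [ED · AB = -1]
2. E_y = -11/2  [|EB|² = 53/2]
   → E = (7/2, -11/2)
3. C_x = 17/6  [line 9/2·x + -1/2·y + -31/2 = 0 ∩ |CB|² = 425/18]
4. C_y = -11/2  [line 9/2·x + -1/2·y + -31/2 = 0 ∩ |CB|² = 425/18]
   → C = (17/6, -11/2)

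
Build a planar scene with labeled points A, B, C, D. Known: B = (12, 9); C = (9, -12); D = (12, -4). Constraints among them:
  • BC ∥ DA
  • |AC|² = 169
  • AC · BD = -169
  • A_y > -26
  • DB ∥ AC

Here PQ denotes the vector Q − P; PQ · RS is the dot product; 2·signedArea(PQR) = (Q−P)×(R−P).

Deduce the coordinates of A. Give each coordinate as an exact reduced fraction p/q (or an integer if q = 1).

A = (9, -25)

1. A_x = 9  [DB ∥ AC ∩ BC ∥ DA]
2. A_y = -25  [DB ∥ AC ∩ BC ∥ DA]
   → A = (9, -25)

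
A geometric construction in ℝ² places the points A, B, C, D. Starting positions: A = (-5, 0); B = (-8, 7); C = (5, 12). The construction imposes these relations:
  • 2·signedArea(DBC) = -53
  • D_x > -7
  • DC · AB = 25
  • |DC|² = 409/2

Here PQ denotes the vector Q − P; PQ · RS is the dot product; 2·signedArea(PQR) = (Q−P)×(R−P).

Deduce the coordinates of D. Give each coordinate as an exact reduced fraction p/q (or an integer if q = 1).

D = (-13/2, 7/2)

1. D_x = -13/2  [2·signedArea(DBC) = -53 ∩ DC · AB = 25]
2. D_y = 7/2  [2·signedArea(DBC) = -53 ∩ DC · AB = 25]
   → D = (-13/2, 7/2)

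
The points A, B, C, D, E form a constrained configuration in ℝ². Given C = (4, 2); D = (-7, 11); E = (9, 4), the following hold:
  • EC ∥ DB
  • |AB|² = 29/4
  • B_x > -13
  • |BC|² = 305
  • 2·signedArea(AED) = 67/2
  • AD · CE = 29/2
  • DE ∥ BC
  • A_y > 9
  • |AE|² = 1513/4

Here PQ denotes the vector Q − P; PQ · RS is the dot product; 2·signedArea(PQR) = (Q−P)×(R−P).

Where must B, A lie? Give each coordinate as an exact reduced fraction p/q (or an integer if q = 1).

A = (-19/2, 10)
B = (-12, 9)

1. B_x = -12  [DE ∥ BC ∩ EC ∥ DB]
2. B_y = 9  [DE ∥ BC ∩ EC ∥ DB]
   → B = (-12, 9)
3. A_x = -19/2  [2·signedArea(AED) = 67/2 ∩ AD · CE = 29/2]
4. A_y = 10  [2·signedArea(AED) = 67/2 ∩ AD · CE = 29/2]
   → A = (-19/2, 10)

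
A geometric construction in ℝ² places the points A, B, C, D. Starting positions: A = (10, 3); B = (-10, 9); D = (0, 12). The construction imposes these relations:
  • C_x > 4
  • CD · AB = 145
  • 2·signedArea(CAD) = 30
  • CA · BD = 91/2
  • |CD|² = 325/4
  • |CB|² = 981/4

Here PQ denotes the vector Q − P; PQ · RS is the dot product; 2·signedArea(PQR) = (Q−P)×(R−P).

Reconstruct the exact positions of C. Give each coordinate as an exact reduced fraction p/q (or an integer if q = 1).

C = (5, 9/2)

1. C_x = 5  [CA · BD = 91/2 ∩ CD · AB = 145]
2. C_y = 9/2  [CA · BD = 91/2 ∩ CD · AB = 145]
   → C = (5, 9/2)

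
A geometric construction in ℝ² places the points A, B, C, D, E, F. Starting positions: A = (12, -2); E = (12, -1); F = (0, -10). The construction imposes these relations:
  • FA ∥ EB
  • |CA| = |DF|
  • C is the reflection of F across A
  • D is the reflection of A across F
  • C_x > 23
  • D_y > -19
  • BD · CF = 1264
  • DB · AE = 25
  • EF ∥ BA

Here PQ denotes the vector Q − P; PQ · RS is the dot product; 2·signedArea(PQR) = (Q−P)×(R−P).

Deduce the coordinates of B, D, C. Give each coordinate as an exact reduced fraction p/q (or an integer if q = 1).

B = (24, 7)
C = (24, 6)
D = (-12, -18)

1. B_x = 24  [EF ∥ BA ∩ FA ∥ EB]
2. B_y = 7  [EF ∥ BA ∩ FA ∥ EB]
   → B = (24, 7)
3. D_x = -12  [D is the reflection of A across F]
4. D_y = -18  [D is the reflection of A across F]
   → D = (-12, -18)
5. C_x = 24  [C is the reflection of F across A]
6. C_y = 6  [C is the reflection of F across A]
   → C = (24, 6)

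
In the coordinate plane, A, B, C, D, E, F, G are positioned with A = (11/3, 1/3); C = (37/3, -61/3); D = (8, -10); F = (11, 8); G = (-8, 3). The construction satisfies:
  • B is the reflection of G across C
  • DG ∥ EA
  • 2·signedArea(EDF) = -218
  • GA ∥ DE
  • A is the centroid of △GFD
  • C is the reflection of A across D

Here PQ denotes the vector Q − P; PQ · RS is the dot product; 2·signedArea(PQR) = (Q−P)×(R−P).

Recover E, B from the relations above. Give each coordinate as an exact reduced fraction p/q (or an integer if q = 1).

1. E_x = 59/3  [DG ∥ EA ∩ GA ∥ DE]
2. E_y = -38/3  [DG ∥ EA ∩ GA ∥ DE]
   → E = (59/3, -38/3)
3. B_x = 98/3  [B is the reflection of G across C]
4. B_y = -131/3  [B is the reflection of G across C]
   → B = (98/3, -131/3)

B = (98/3, -131/3)
E = (59/3, -38/3)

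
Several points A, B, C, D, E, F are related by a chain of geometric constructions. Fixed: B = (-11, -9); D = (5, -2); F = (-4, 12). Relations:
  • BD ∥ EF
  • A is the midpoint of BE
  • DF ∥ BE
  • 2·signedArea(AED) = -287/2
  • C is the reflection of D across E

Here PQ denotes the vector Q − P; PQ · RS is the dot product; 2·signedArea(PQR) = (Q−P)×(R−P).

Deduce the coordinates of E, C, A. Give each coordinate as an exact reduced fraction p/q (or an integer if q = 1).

1. E_x = -20  [BD ∥ EF ∩ DF ∥ BE]
2. E_y = 5  [BD ∥ EF ∩ DF ∥ BE]
   → E = (-20, 5)
3. C_x = -45  [C is the reflection of D across E]
4. C_y = 12  [C is the reflection of D across E]
   → C = (-45, 12)
5. A_x = -31/2  [A is the midpoint of BE]
6. A_y = -2  [A is the midpoint of BE]
   → A = (-31/2, -2)

A = (-31/2, -2)
C = (-45, 12)
E = (-20, 5)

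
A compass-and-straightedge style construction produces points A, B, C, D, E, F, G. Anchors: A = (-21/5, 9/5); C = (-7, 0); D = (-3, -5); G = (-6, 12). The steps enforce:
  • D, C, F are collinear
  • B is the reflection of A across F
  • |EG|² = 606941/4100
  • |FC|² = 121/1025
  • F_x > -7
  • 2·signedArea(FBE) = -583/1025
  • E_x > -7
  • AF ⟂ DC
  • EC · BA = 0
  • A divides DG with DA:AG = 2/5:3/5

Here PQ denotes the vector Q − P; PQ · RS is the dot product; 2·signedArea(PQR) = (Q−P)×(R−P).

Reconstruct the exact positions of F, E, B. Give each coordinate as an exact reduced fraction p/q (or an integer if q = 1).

1. F_x = -1391/205  [D, C, F are collinear ∩ AF ⟂ DC]
2. F_y = -11/41  [D, C, F are collinear ∩ AF ⟂ DC]
   → F = (-1391/205, -11/41)
3. B_x = -1921/205  [B is the reflection of A across F]
4. B_y = -479/205  [B is the reflection of A across F]
   → B = (-1921/205, -479/205)
5. E_x = -1413/205  [EC · BA = 0 ∩ 2·signedArea(FBE) = -583/1025]
6. E_y = -11/82  [EC · BA = 0 ∩ 2·signedArea(FBE) = -583/1025]
   → E = (-1413/205, -11/82)

B = (-1921/205, -479/205)
E = (-1413/205, -11/82)
F = (-1391/205, -11/41)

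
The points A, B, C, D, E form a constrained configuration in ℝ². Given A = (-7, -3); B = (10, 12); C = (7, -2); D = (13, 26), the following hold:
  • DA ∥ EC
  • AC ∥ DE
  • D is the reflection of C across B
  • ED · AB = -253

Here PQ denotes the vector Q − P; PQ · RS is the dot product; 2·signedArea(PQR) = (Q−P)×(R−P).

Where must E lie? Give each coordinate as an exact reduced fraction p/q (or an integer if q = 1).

1. E_x = 27  [DA ∥ EC ∩ AC ∥ DE]
2. E_y = 27  [DA ∥ EC ∩ AC ∥ DE]
   → E = (27, 27)

E = (27, 27)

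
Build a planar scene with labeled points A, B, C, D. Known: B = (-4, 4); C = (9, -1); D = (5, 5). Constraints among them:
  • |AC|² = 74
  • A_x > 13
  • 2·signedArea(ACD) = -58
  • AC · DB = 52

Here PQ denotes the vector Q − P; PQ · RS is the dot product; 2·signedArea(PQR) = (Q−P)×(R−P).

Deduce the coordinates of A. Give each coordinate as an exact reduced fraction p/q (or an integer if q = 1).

1. A_x = 14  [2·signedArea(ACD) = -58 ∩ AC · DB = 52]
2. A_y = 6  [2·signedArea(ACD) = -58 ∩ AC · DB = 52]
   → A = (14, 6)

A = (14, 6)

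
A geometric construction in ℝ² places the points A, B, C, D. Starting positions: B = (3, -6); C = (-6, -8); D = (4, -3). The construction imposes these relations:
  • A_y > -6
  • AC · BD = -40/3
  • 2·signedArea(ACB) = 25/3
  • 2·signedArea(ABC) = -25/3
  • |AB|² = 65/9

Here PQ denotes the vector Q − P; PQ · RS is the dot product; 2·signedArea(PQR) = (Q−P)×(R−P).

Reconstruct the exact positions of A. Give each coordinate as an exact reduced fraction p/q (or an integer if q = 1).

1. A_x = 1/3  [2·signedArea(ABC) = -25/3 ∩ AC · BD = -40/3]
2. A_y = -17/3  [2·signedArea(ABC) = -25/3 ∩ AC · BD = -40/3]
   → A = (1/3, -17/3)

A = (1/3, -17/3)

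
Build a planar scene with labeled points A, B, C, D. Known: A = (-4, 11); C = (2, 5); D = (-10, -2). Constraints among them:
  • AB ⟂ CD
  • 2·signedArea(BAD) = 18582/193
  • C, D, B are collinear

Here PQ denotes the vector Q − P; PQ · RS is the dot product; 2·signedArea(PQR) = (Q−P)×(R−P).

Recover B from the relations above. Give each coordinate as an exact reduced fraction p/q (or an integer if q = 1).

1. B_x = 26/193  [C, D, B are collinear ∩ AB ⟂ CD]
2. B_y = 755/193  [C, D, B are collinear ∩ AB ⟂ CD]
   → B = (26/193, 755/193)

B = (26/193, 755/193)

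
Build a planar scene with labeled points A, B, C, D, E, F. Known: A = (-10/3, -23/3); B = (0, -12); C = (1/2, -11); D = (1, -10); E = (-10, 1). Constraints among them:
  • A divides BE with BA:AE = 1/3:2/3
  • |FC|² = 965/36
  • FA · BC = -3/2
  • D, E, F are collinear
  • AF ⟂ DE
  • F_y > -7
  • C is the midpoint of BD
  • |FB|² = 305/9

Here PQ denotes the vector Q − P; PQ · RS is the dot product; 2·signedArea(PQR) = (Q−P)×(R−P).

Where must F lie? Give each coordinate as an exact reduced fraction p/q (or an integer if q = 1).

1. F_x = -7/3  [D, E, F are collinear ∩ AF ⟂ DE]
2. F_y = -20/3  [D, E, F are collinear ∩ AF ⟂ DE]
   → F = (-7/3, -20/3)

F = (-7/3, -20/3)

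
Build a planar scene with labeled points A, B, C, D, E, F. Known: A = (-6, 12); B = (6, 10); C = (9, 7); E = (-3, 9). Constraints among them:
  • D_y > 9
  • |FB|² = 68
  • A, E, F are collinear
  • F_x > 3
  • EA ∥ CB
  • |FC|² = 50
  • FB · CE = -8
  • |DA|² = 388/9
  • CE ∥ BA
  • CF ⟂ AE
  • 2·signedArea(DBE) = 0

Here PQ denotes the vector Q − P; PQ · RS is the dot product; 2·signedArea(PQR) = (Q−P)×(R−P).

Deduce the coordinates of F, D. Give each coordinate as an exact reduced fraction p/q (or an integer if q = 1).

1. F_x = 4  [A, E, F are collinear ∩ CF ⟂ AE]
2. F_y = 2  [A, E, F are collinear ∩ CF ⟂ AE]
   → F = (4, 2)
3. D_x = 0  [line 1·x + -9·y + 84 = 0 ∩ |DA|² = 388/9]
4. D_y = 28/3  [line 1·x + -9·y + 84 = 0 ∩ |DA|² = 388/9]
   → D = (0, 28/3)

D = (0, 28/3)
F = (4, 2)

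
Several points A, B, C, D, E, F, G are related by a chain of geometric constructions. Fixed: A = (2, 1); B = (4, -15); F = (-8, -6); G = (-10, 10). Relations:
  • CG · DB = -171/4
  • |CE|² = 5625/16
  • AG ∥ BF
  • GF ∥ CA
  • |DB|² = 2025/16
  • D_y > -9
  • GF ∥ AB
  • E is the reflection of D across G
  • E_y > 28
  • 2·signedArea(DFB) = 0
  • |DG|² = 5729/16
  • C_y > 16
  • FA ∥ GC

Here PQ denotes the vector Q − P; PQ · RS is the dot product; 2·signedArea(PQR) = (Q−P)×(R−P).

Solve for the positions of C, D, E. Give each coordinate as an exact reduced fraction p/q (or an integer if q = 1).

C = (0, 17)
D = (-5, -33/4)
E = (-15, 113/4)

1. C_x = 0  [GF ∥ CA ∩ FA ∥ GC]
2. C_y = 17  [GF ∥ CA ∩ FA ∥ GC]
   → C = (0, 17)
3. D_x = -5  [2·signedArea(DFB) = 0 ∩ CG · DB = -171/4]
4. D_y = -33/4  [2·signedArea(DFB) = 0 ∩ CG · DB = -171/4]
   → D = (-5, -33/4)
5. E_x = -15  [E is the reflection of D across G]
6. E_y = 113/4  [E is the reflection of D across G]
   → E = (-15, 113/4)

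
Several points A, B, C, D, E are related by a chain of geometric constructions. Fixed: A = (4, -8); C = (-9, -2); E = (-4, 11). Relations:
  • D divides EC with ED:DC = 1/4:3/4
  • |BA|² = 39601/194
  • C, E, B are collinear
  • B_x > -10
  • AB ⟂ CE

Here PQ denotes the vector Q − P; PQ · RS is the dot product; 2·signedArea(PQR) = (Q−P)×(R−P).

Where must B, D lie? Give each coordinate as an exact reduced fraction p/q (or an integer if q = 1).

B = (-1811/194, -557/194)
D = (-21/4, 31/4)

1. B_x = -1811/194  [C, E, B are collinear ∩ AB ⟂ CE]
2. B_y = -557/194  [C, E, B are collinear ∩ AB ⟂ CE]
   → B = (-1811/194, -557/194)
3. D_x = -21/4  [D divides EC with ED:DC = 1/4:3/4]
4. D_y = 31/4  [D divides EC with ED:DC = 1/4:3/4]
   → D = (-21/4, 31/4)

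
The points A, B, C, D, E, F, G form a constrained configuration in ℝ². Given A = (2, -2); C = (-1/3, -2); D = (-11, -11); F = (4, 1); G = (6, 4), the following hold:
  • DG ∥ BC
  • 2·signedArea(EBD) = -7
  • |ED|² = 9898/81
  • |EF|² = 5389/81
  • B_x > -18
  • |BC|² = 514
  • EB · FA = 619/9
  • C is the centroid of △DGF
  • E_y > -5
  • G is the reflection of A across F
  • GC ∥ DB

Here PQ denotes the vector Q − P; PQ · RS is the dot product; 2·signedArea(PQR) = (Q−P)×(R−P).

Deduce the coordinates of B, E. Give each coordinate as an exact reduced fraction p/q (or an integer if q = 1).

B = (-52/3, -17)
E = (-22/9, -4)

1. B_x = -52/3  [DG ∥ BC ∩ GC ∥ DB]
2. B_y = -17  [DG ∥ BC ∩ GC ∥ DB]
   → B = (-52/3, -17)
3. E_x = -22/9  [2·signedArea(EBD) = -7 ∩ EB · FA = 619/9]
4. E_y = -4  [2·signedArea(EBD) = -7 ∩ EB · FA = 619/9]
   → E = (-22/9, -4)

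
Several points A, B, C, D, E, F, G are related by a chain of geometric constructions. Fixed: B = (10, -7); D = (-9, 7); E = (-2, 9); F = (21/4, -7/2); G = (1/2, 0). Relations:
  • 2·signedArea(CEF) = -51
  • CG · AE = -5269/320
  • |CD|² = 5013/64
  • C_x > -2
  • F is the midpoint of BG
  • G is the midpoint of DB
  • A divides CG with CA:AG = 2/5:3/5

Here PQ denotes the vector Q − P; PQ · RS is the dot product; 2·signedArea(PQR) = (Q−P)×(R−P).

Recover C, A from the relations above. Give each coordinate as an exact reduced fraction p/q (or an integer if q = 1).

1. C_x = -15/8  [line 25/2·x + 29/4·y + 43/4 = 0 ∩ |CD|² = 5013/64]
2. C_y = 7/4  [line 25/2·x + 29/4·y + 43/4 = 0 ∩ |CD|² = 5013/64]
   → C = (-15/8, 7/4)
3. A_x = -37/40  [CG · AE = -5269/320 ∩ A divides CG with CA:AG = 2/5:3/5]
4. A_y = 21/20  [CG · AE = -5269/320 ∩ A divides CG with CA:AG = 2/5:3/5]
   → A = (-37/40, 21/20)

A = (-37/40, 21/20)
C = (-15/8, 7/4)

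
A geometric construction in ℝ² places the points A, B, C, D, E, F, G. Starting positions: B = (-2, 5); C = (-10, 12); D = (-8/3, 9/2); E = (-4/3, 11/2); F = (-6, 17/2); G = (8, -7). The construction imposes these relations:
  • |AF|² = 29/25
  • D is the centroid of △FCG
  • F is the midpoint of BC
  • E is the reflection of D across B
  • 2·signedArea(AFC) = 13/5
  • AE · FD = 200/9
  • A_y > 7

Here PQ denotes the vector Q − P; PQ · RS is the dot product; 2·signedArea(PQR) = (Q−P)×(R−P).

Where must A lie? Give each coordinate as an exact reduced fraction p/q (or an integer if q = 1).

1. A_x = -28/5  [AE · FD = 200/9 ∩ 2·signedArea(AFC) = 13/5]
2. A_y = 15/2  [AE · FD = 200/9 ∩ 2·signedArea(AFC) = 13/5]
   → A = (-28/5, 15/2)

A = (-28/5, 15/2)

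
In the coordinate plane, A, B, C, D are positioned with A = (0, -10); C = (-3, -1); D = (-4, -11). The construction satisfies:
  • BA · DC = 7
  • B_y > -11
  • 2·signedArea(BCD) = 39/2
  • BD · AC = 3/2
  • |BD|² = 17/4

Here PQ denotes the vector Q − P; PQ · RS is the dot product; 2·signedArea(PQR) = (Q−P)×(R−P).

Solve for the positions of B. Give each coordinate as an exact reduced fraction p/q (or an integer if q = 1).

1. B_x = -2  [BA · DC = 7 ∩ BD · AC = 3/2]
2. B_y = -21/2  [BA · DC = 7 ∩ BD · AC = 3/2]
   → B = (-2, -21/2)

B = (-2, -21/2)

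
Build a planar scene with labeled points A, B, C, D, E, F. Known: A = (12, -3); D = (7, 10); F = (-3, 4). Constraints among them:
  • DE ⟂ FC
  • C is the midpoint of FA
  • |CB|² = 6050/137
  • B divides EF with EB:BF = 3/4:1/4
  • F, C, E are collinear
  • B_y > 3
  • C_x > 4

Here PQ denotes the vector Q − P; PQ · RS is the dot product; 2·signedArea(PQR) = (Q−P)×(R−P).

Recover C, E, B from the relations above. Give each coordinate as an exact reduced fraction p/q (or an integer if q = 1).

B = (-417/274, 907/274)
C = (9/2, 1/2)
E = (399/137, 170/137)

1. C_x = 9/2  [C is the midpoint of FA]
2. C_y = 1/2  [C is the midpoint of FA]
   → C = (9/2, 1/2)
3. E_x = 399/137  [F, C, E are collinear ∩ DE ⟂ FC]
4. E_y = 170/137  [F, C, E are collinear ∩ DE ⟂ FC]
   → E = (399/137, 170/137)
5. B_x = -417/274  [B divides EF with EB:BF = 3/4:1/4]
6. B_y = 907/274  [B divides EF with EB:BF = 3/4:1/4]
   → B = (-417/274, 907/274)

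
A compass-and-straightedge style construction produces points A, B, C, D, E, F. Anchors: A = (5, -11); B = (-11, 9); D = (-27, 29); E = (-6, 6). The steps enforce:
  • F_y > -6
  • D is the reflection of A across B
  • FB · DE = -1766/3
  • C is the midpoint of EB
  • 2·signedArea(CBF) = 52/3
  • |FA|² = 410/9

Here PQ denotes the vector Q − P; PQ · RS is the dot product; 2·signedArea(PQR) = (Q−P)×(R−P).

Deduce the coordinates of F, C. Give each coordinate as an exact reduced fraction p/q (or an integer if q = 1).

1. F_x = 4/3  [line -21·x + 23·y + 452/3 = 0 ∩ |FA|² = 410/9]
2. F_y = -16/3  [line -21·x + 23·y + 452/3 = 0 ∩ |FA|² = 410/9]
   → F = (4/3, -16/3)
3. C_x = -17/2  [C is the midpoint of EB]
4. C_y = 15/2  [C is the midpoint of EB]
   → C = (-17/2, 15/2)

C = (-17/2, 15/2)
F = (4/3, -16/3)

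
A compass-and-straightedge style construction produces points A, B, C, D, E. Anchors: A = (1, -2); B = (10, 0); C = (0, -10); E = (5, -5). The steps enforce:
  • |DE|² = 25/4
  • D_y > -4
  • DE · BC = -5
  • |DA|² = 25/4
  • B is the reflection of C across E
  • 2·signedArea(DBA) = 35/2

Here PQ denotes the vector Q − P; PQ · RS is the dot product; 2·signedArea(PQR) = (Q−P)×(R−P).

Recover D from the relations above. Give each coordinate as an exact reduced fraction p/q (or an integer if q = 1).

D = (3, -7/2)

1. D_x = 3  [2·signedArea(DBA) = 35/2 ∩ DE · BC = -5]
2. D_y = -7/2  [2·signedArea(DBA) = 35/2 ∩ DE · BC = -5]
   → D = (3, -7/2)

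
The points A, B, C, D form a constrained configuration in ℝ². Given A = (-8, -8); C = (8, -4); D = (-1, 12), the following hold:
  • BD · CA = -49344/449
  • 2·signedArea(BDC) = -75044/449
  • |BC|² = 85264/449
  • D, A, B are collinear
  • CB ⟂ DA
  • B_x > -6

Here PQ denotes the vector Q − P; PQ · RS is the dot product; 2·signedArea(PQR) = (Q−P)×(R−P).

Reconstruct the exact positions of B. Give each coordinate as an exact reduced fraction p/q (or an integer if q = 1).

1. B_x = -2248/449  [D, A, B are collinear ∩ CB ⟂ DA]
2. B_y = 248/449  [D, A, B are collinear ∩ CB ⟂ DA]
   → B = (-2248/449, 248/449)

B = (-2248/449, 248/449)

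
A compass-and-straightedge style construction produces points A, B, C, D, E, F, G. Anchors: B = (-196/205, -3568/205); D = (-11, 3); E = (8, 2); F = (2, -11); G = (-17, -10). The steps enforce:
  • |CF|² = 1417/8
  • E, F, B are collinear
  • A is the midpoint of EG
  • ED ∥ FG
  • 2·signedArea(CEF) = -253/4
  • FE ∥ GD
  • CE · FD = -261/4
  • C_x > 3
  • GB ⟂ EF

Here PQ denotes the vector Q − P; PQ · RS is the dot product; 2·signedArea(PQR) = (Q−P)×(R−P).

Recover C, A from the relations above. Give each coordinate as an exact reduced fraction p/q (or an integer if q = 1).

1. C_x = 13/4  [2·signedArea(CEF) = -253/4 ∩ CE · FD = -261/4]
2. C_y = 9/4  [2·signedArea(CEF) = -253/4 ∩ CE · FD = -261/4]
   → C = (13/4, 9/4)
3. A_x = -9/2  [A is the midpoint of EG]
4. A_y = -4  [A is the midpoint of EG]
   → A = (-9/2, -4)

A = (-9/2, -4)
C = (13/4, 9/4)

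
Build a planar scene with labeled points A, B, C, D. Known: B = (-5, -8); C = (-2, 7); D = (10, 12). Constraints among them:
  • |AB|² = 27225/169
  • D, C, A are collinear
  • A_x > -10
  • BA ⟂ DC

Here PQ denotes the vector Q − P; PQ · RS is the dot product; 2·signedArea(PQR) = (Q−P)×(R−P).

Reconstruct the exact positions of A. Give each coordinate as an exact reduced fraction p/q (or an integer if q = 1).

A = (-1670/169, 628/169)

1. A_x = -1670/169  [D, C, A are collinear ∩ BA ⟂ DC]
2. A_y = 628/169  [D, C, A are collinear ∩ BA ⟂ DC]
   → A = (-1670/169, 628/169)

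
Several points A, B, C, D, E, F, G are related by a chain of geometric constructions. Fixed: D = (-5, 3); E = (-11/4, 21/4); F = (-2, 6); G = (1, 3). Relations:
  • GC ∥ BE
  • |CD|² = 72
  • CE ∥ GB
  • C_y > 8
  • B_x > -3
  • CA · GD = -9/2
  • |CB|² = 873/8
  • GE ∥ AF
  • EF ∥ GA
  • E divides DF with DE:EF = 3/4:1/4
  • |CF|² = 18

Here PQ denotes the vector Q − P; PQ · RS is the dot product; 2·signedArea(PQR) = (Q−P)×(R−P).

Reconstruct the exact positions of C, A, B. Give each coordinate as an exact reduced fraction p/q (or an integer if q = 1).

A = (7/4, 15/4)
B = (-11/4, -3/4)
C = (1, 9)

1. A_x = 7/4  [GE ∥ AF ∩ EF ∥ GA]
2. A_y = 15/4  [GE ∥ AF ∩ EF ∥ GA]
   → A = (7/4, 15/4)
3. C_x = 1  [CA · GD = -9/2]
4. C_y = 9  [|CF|² = 18]
   → C = (1, 9)
5. B_x = -11/4  [GC ∥ BE ∩ CE ∥ GB]
6. B_y = -3/4  [GC ∥ BE ∩ CE ∥ GB]
   → B = (-11/4, -3/4)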